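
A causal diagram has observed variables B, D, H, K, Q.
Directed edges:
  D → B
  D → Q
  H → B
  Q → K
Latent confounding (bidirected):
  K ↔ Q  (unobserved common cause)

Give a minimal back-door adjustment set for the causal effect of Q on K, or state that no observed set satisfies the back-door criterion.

Q→K: no observed back-door set.

desc(Q)\{Q}={K}; candidates ⊆ {B,D,H}.
Q↔K: latent back-door arc(s) into Q.
size 0: {}; under {} Q still reaches {B,D,K} ∋ K.
size 1: {B}, {D}, {H}; under {B} Q still reaches {D,H,K} ∋ K.
size 2: {B,D}, {B,H}, {D,H}; under {B,D} Q still reaches {K} ∋ K.
Q↔K cannot be blocked by any observed set — no back-door set.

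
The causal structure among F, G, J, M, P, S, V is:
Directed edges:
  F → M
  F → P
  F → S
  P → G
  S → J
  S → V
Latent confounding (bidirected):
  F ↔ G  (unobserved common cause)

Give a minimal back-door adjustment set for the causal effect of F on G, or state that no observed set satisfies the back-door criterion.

desc(F)\{F}={G,J,M,P,S,V}; candidates ⊆ {—}.
F↔G: latent back-door arc(s) into F.
size 0: {}; under {} F still reaches {G} ∋ G.
F↔G cannot be blocked by any observed set — no back-door set.

F→G: no observed back-door set.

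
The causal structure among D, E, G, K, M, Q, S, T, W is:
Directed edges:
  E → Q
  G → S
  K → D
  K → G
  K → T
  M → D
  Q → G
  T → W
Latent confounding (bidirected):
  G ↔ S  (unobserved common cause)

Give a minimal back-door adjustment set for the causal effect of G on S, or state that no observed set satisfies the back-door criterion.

G→S: no observed back-door set.

desc(G)\{G}={S}; candidates ⊆ {D,E,K,M,Q,T,W}.
G↔S: latent back-door arc(s) into G.
size 0: {}; under {} G still reaches {D,E,K,Q,S,T,W} ∋ S.
size 1: {D}, {E}, {K} …(+4); under {D} G still reaches {E,K,M,Q,S,T,W} ∋ S.
size 2: {D,E}, {D,K}, {D,M} …(+18); under {D,E} G still reaches {K,M,Q,S,T,W} ∋ S.
G↔S cannot be blocked by any observed set — no back-door set.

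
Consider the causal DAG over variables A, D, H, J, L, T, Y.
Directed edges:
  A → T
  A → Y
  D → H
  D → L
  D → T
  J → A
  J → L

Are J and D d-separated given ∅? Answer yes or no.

Yes — J ⊥ D | ∅.

Bayes-Ball from J | ∅ reaches {A,L,T,Y}.
D ∉ reach(J|∅) ⇒ J ⊥ D | ∅.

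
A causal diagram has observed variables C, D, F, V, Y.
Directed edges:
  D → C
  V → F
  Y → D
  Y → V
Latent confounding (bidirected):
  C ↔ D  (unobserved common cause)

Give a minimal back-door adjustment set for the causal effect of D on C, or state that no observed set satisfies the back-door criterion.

desc(D)\{D}={C}; candidates ⊆ {F,V,Y}.
D↔C: latent back-door arc(s) into D.
size 0: {}; under {} D still reaches {C,F,V,Y} ∋ C.
size 1: {F}, {V}, {Y}; under {F} D still reaches {C,V,Y} ∋ C.
size 2: {F,V}, {F,Y}, {V,Y}; under {F,V} D still reaches {C,Y} ∋ C.
D↔C cannot be blocked by any observed set — no back-door set.

D→C: no observed back-door set.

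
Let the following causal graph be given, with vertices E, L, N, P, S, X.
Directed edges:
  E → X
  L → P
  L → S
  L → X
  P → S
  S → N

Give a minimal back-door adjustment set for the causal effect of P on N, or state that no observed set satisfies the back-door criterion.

desc(P)\{P}={N,S}; candidates ⊆ {E,L,X}.
size 0: {}; under {} P still reaches {L,N,S,X} ∋ N.
{L}: P⊥N given {L} in G with P→· removed — back-door holds.

P→N: minimal back-door set {L}.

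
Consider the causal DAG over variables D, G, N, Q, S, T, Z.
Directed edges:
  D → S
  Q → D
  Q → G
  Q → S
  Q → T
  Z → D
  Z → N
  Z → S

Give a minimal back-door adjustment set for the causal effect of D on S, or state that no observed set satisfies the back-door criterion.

D→S: minimal back-door set {Q, Z}.

desc(D)\{D}={S}; candidates ⊆ {G,N,Q,T,Z}.
size 0: {}; under {} D still reaches {G,N,Q,S,T,Z} ∋ S.
size 1: {G}, {N}, {Q} …(+2); under {G} D still reaches {N,Q,S,T,Z} ∋ S.
{Q,Z}: D⊥S given {Q,Z} in G with D→· removed — back-door holds.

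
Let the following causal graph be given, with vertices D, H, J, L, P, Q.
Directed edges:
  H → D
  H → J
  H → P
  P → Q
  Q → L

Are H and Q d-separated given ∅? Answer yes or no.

Bayes-Ball from H | ∅ reaches {D,J,L,P,Q}.
Q ∈ reach(H|∅) ⇒ H ⊥̸ Q | ∅.

No — H and Q are d-connected given ∅.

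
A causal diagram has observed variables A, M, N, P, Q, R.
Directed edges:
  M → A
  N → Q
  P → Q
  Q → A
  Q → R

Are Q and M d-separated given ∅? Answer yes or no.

Yes — Q ⊥ M | ∅.

Bayes-Ball from Q | ∅ reaches {A,N,P,R}.
M ∉ reach(Q|∅) ⇒ Q ⊥ M | ∅.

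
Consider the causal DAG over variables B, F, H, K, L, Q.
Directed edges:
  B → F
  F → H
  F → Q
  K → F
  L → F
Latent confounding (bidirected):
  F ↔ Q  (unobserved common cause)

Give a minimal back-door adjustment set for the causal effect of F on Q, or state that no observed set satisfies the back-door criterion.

F→Q: no observed back-door set.

desc(F)\{F}={H,Q}; candidates ⊆ {B,K,L}.
F↔Q: latent back-door arc(s) into F.
size 0: {}; under {} F still reaches {B,K,L,Q} ∋ Q.
size 1: {B}, {K}, {L}; under {B} F still reaches {K,L,Q} ∋ Q.
size 2: {B,K}, {B,L}, {K,L}; under {B,K} F still reaches {L,Q} ∋ Q.
F↔Q cannot be blocked by any observed set — no back-door set.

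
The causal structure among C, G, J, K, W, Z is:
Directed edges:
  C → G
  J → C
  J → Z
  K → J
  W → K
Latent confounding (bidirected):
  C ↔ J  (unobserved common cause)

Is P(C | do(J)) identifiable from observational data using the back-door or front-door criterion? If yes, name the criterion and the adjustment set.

desc(J)\{J}={C,G,Z}; candidates ⊆ {K,W}.
J↔C: latent back-door arc(s) into J.
size 0: {}; under {} J still reaches {C,G,K,W} ∋ C.
size 1: {K}, {W}; under {K} J still reaches {C,G} ∋ C.
size 2: {K,W}; under {K,W} J still reaches {C,G} ∋ C.
J↔C cannot be blocked by any observed set — no back-door set.
No mediator lies on a directed J→…→C path.
Neither criterion identifies P(C|do(J)) in this graph.

P(C|do(J)): not identifiable (no BD/FD set).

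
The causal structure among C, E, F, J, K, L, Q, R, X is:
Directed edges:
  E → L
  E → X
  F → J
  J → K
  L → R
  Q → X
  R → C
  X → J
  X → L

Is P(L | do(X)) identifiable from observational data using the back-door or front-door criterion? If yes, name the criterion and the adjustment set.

desc(X)\{X}={C,J,K,L,R}; candidates ⊆ {E,F,Q}.
size 0: {}; under {} X still reaches {C,E,L,Q,R} ∋ L.
{E}: X⊥L given {E} in G with X→· removed — back-door holds.
P(L|do(X)) = Σ_{E} P(L|X,E)·P(E).

P(L|do(X)): backdoor, adjust for {E}.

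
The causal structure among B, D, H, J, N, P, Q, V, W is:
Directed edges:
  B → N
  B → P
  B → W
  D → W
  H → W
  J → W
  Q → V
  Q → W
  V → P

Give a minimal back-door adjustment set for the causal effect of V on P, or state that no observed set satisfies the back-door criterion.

V→P: minimal back-door set ∅.

desc(V)\{V}={P}; candidates ⊆ {B,D,H,J,N,Q,W}.
∅: V⊥P given ∅ in G with V→· removed — back-door holds.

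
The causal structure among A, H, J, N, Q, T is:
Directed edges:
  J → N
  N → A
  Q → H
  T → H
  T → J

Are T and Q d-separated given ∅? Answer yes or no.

Yes — T ⊥ Q | ∅.

Bayes-Ball from T | ∅ reaches {A,H,J,N}.
Q ∉ reach(T|∅) ⇒ T ⊥ Q | ∅.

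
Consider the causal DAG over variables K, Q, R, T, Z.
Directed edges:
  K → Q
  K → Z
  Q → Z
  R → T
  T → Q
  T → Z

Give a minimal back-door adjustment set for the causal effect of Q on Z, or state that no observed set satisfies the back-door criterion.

Q→Z: minimal back-door set {K, T}.

desc(Q)\{Q}={Z}; candidates ⊆ {K,R,T}.
size 0: {}; under {} Q still reaches {K,R,T,Z} ∋ Z.
size 1: {K}, {R}, {T}; under {K} Q still reaches {R,T,Z} ∋ Z.
{K,T}: Q⊥Z given {K,T} in G with Q→· removed — back-door holds.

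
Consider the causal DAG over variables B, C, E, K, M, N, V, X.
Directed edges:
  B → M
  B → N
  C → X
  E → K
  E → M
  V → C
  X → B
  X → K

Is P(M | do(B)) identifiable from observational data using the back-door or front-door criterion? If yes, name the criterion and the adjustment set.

P(M|do(B)): backdoor, adjust for ∅.

desc(B)\{B}={M,N}; candidates ⊆ {C,E,K,V,X}.
∅: B⊥M given ∅ in G with B→· removed — back-door holds.
P(M|do(B)) = P(M|B) — no adjustment needed.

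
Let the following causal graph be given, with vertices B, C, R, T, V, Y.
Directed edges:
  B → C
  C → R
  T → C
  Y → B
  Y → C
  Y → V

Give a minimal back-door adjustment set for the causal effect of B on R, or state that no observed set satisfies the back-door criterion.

B→R: minimal back-door set {Y}.

desc(B)\{B}={C,R}; candidates ⊆ {T,V,Y}.
size 0: {}; under {} B still reaches {C,R,V,Y} ∋ R.
{Y}: B⊥R given {Y} in G with B→· removed — back-door holds.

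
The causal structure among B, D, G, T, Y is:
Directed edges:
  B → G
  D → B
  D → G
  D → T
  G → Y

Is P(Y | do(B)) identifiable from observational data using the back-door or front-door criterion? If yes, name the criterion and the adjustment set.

P(Y|do(B)): backdoor, adjust for {D}.

desc(B)\{B}={G,Y}; candidates ⊆ {D,T}.
size 0: {}; under {} B still reaches {D,G,T,Y} ∋ Y.
{D}: B⊥Y given {D} in G with B→· removed — back-door holds.
P(Y|do(B)) = Σ_{D} P(Y|B,D)·P(D).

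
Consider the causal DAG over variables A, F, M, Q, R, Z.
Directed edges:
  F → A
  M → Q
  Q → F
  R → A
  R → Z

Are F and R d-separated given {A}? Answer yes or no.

No — F and R are d-connected given {A}.

Bayes-Ball from F | {A} reaches {M,Q,R,Z}.
R ∈ reach(F|{A}) ⇒ F ⊥̸ R | {A}.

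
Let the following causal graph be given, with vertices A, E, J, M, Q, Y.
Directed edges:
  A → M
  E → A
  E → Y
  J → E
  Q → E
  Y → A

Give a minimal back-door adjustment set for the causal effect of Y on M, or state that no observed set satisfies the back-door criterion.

Y→M: minimal back-door set {E}.

desc(Y)\{Y}={A,M}; candidates ⊆ {E,J,Q}.
size 0: {}; under {} Y still reaches {A,E,J,M,Q} ∋ M.
{E}: Y⊥M given {E} in G with Y→· removed — back-door holds.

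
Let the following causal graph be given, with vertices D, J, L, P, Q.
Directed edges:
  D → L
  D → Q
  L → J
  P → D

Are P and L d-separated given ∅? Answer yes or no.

Bayes-Ball from P | ∅ reaches {D,J,L,Q}.
L ∈ reach(P|∅) ⇒ P ⊥̸ L | ∅.

No — P and L are d-connected given ∅.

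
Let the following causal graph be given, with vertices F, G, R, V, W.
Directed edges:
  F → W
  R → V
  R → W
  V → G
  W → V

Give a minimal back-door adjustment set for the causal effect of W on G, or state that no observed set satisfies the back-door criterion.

desc(W)\{W}={G,V}; candidates ⊆ {F,R}.
size 0: {}; under {} W still reaches {F,G,R,V} ∋ G.
{R}: W⊥G given {R} in G with W→· removed — back-door holds.

W→G: minimal back-door set {R}.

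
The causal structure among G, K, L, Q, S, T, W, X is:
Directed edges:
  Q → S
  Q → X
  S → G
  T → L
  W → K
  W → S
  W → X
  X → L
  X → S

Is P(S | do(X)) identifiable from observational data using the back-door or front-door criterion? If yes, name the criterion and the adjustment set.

P(S|do(X)): backdoor, adjust for {Q, W}.

desc(X)\{X}={G,L,S}; candidates ⊆ {K,Q,T,W}.
size 0: {}; under {} X still reaches {G,K,Q,S,W} ∋ S.
size 1: {K}, {Q}, {T} …(+1); under {K} X still reaches {G,Q,S,W} ∋ S.
{Q,W}: X⊥S given {Q,W} in G with X→· removed — back-door holds.
P(S|do(X)) = Σ_{Q,W} P(S|X,Q,W)·P(Q,W).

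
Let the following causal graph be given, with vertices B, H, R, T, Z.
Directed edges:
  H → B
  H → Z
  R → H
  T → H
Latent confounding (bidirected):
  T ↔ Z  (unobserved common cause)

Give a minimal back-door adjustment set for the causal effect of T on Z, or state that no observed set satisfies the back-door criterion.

desc(T)\{T}={B,H,Z}; candidates ⊆ {R}.
T↔Z: latent back-door arc(s) into T.
size 0: {}; under {} T still reaches {Z} ∋ Z.
size 1: {R}; under {R} T still reaches {Z} ∋ Z.
T↔Z cannot be blocked by any observed set — no back-door set.

T→Z: no observed back-door set.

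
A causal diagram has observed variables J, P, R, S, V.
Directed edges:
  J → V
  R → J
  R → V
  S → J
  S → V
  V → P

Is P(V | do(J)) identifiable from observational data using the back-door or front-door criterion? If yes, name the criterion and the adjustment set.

P(V|do(J)): backdoor, adjust for {R, S}.

desc(J)\{J}={P,V}; candidates ⊆ {R,S}.
size 0: {}; under {} J still reaches {P,R,S,V} ∋ V.
size 1: {R}, {S}; under {R} J still reaches {P,S,V} ∋ V.
{R,S}: J⊥V given {R,S} in G with J→· removed — back-door holds.
P(V|do(J)) = Σ_{R,S} P(V|J,R,S)·P(R,S).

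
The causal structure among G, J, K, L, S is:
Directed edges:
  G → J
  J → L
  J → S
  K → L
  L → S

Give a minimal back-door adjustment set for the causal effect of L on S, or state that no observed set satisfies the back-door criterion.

desc(L)\{L}={S}; candidates ⊆ {G,J,K}.
size 0: {}; under {} L still reaches {G,J,K,S} ∋ S.
{J}: L⊥S given {J} in G with L→· removed — back-door holds.

L→S: minimal back-door set {J}.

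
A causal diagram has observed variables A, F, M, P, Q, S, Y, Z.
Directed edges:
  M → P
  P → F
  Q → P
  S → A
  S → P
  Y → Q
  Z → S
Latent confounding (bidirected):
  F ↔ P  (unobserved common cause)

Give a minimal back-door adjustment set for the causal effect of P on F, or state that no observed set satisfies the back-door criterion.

P→F: no observed back-door set.

desc(P)\{P}={F}; candidates ⊆ {A,M,Q,S,Y,Z}.
P↔F: latent back-door arc(s) into P.
size 0: {}; under {} P still reaches {A,F,M,Q,S,Y,Z} ∋ F.
size 1: {A}, {M}, {Q} …(+3); under {A} P still reaches {F,M,Q,S,Y,Z} ∋ F.
size 2: {A,M}, {A,Q}, {A,S} …(+12); under {A,M} P still reaches {F,Q,S,Y,Z} ∋ F.
P↔F cannot be blocked by any observed set — no back-door set.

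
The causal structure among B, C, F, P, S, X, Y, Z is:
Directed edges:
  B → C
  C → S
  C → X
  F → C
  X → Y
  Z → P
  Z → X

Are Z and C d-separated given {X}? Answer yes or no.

Bayes-Ball from Z | {X} reaches {B,C,F,P,S}.
C ∈ reach(Z|{X}) ⇒ Z ⊥̸ C | {X}.

No — Z and C are d-connected given {X}.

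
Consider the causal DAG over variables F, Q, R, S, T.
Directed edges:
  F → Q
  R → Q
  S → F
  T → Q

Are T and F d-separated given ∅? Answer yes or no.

Bayes-Ball from T | ∅ reaches {Q}.
F ∉ reach(T|∅) ⇒ T ⊥ F | ∅.

Yes — T ⊥ F | ∅.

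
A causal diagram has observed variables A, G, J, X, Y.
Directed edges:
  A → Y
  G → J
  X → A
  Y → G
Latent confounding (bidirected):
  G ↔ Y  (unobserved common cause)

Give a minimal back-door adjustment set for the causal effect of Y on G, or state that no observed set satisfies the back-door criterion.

desc(Y)\{Y}={G,J}; candidates ⊆ {A,X}.
Y↔G: latent back-door arc(s) into Y.
size 0: {}; under {} Y still reaches {A,G,J,X} ∋ G.
size 1: {A}, {X}; under {A} Y still reaches {G,J} ∋ G.
size 2: {A,X}; under {A,X} Y still reaches {G,J} ∋ G.
Y↔G cannot be blocked by any observed set — no back-door set.

Y→G: no observed back-door set.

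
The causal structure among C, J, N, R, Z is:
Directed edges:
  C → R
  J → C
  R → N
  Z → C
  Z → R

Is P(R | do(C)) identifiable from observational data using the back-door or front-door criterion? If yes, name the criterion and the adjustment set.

P(R|do(C)): backdoor, adjust for {Z}.

desc(C)\{C}={N,R}; candidates ⊆ {J,Z}.
size 0: {}; under {} C still reaches {J,N,R,Z} ∋ R.
{Z}: C⊥R given {Z} in G with C→· removed — back-door holds.
P(R|do(C)) = Σ_{Z} P(R|C,Z)·P(Z).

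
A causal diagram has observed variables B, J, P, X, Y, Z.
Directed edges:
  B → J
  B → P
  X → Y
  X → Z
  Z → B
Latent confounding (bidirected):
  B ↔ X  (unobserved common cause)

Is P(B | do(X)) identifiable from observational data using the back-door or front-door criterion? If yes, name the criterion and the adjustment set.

desc(X)\{X}={B,J,P,Y,Z}; candidates ⊆ {—}.
X↔B: latent back-door arc(s) into X.
size 0: {}; under {} X still reaches {B,J,P} ∋ B.
X↔B cannot be blocked by any observed set — no back-door set.
{Z}: (i) intercepts every directed X→B path; (ii) no back-door X→{Z}; (iii) {X} blocks every back-door {Z}→B. Front-door holds.
P(B|do(X)) = Σ_{Z} P(Z|X) Σ_{X'} P(B|Z,X')P(X').

P(B|do(X)): frontdoor, adjust for {Z}.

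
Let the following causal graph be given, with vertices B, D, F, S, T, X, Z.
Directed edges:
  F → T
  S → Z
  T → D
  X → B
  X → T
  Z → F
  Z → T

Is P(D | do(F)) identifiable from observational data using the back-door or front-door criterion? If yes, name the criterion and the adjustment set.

P(D|do(F)): backdoor, adjust for {Z}.

desc(F)\{F}={D,T}; candidates ⊆ {B,S,X,Z}.
size 0: {}; under {} F still reaches {D,S,T,Z} ∋ D.
{Z}: F⊥D given {Z} in G with F→· removed — back-door holds.
P(D|do(F)) = Σ_{Z} P(D|F,Z)·P(Z).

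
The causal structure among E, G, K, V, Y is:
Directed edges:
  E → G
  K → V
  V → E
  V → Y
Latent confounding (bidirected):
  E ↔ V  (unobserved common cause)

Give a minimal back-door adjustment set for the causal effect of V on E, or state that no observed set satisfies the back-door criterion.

V→E: no observed back-door set.

desc(V)\{V}={E,G,Y}; candidates ⊆ {K}.
V↔E: latent back-door arc(s) into V.
size 0: {}; under {} V still reaches {E,G,K} ∋ E.
size 1: {K}; under {K} V still reaches {E,G} ∋ E.
V↔E cannot be blocked by any observed set — no back-door set.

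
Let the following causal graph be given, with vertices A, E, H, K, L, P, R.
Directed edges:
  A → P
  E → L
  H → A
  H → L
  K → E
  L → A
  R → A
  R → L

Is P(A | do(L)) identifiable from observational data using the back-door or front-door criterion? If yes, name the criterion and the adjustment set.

P(A|do(L)): backdoor, adjust for {H, R}.

desc(L)\{L}={A,P}; candidates ⊆ {E,H,K,R}.
size 0: {}; under {} L still reaches {A,E,H,K,P,R} ∋ A.
size 1: {E}, {H}, {K} …(+1); under {E} L still reaches {A,H,P,R} ∋ A.
{H,R}: L⊥A given {H,R} in G with L→· removed — back-door holds.
P(A|do(L)) = Σ_{H,R} P(A|L,H,R)·P(H,R).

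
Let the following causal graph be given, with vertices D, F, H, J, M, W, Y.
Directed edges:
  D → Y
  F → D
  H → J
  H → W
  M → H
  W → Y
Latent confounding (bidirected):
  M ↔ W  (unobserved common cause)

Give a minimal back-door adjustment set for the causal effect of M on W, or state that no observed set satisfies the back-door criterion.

M→W: no observed back-door set.

desc(M)\{M}={H,J,W,Y}; candidates ⊆ {D,F}.
M↔W: latent back-door arc(s) into M.
size 0: {}; under {} M still reaches {W,Y} ∋ W.
size 1: {D}, {F}; under {D} M still reaches {W,Y} ∋ W.
size 2: {D,F}; under {D,F} M still reaches {W,Y} ∋ W.
M↔W cannot be blocked by any observed set — no back-door set.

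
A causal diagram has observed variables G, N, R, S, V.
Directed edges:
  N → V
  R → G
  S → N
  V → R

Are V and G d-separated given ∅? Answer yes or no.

No — V and G are d-connected given ∅.

Bayes-Ball from V | ∅ reaches {G,N,R,S}.
G ∈ reach(V|∅) ⇒ V ⊥̸ G | ∅.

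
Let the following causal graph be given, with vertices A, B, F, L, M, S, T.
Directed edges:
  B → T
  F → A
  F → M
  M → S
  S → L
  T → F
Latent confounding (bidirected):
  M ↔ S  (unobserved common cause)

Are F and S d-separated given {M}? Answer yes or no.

No — F and S are d-connected given {M}.

Bayes-Ball from F | {M} reaches {A,B,L,S,T}.
S ∈ reach(F|{M}) ⇒ F ⊥̸ S | {M}.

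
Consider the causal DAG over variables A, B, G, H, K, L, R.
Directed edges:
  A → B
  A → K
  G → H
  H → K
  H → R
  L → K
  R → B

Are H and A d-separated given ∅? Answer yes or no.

Yes — H ⊥ A | ∅.

Bayes-Ball from H | ∅ reaches {B,G,K,R}.
A ∉ reach(H|∅) ⇒ H ⊥ A | ∅.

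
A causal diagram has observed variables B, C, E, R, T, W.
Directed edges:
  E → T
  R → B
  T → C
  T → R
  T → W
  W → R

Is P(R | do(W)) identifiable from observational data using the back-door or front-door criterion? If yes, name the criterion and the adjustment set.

P(R|do(W)): backdoor, adjust for {T}.

desc(W)\{W}={B,R}; candidates ⊆ {C,E,T}.
size 0: {}; under {} W still reaches {B,C,E,R,T} ∋ R.
{T}: W⊥R given {T} in G with W→· removed — back-door holds.
P(R|do(W)) = Σ_{T} P(R|W,T)·P(T).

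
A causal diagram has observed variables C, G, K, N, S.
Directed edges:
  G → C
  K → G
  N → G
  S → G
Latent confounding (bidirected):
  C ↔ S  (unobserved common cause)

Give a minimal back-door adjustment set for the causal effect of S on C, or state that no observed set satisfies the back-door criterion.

desc(S)\{S}={C,G}; candidates ⊆ {K,N}.
S↔C: latent back-door arc(s) into S.
size 0: {}; under {} S still reaches {C} ∋ C.
size 1: {K}, {N}; under {K} S still reaches {C} ∋ C.
size 2: {K,N}; under {K,N} S still reaches {C} ∋ C.
S↔C cannot be blocked by any observed set — no back-door set.

S→C: no observed back-door set.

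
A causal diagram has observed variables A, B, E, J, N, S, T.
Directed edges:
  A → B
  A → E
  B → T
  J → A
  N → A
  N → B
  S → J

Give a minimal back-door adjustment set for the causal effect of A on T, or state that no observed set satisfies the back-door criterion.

desc(A)\{A}={B,E,T}; candidates ⊆ {J,N,S}.
size 0: {}; under {} A still reaches {B,J,N,S,T} ∋ T.
{N}: A⊥T given {N} in G with A→· removed — back-door holds.

A→T: minimal back-door set {N}.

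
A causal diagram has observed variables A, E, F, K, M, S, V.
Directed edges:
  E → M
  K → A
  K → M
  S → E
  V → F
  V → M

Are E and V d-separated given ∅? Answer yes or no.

Yes — E ⊥ V | ∅.

Bayes-Ball from E | ∅ reaches {M,S}.
V ∉ reach(E|∅) ⇒ E ⊥ V | ∅.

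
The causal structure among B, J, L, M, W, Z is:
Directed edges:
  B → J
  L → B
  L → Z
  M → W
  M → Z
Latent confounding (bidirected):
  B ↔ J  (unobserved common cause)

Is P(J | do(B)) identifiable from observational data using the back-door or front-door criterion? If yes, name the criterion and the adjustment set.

desc(B)\{B}={J}; candidates ⊆ {L,M,W,Z}.
B↔J: latent back-door arc(s) into B.
size 0: {}; under {} B still reaches {J,L,Z} ∋ J.
size 1: {L}, {M}, {W} …(+1); under {L} B still reaches {J} ∋ J.
size 2: {L,M}, {L,W}, {L,Z} …(+3); under {L,M} B still reaches {J} ∋ J.
B↔J cannot be blocked by any observed set — no back-door set.
No mediator lies on a directed B→…→J path.
Neither criterion identifies P(J|do(B)) in this graph.

P(J|do(B)): not identifiable (no BD/FD set).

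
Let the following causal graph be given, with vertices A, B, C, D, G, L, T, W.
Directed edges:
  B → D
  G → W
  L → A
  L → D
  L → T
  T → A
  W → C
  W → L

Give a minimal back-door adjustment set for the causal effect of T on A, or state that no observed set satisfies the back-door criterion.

T→A: minimal back-door set {L}.

desc(T)\{T}={A}; candidates ⊆ {B,C,D,G,L,W}.
size 0: {}; under {} T still reaches {A,C,D,G,L,W} ∋ A.
{L}: T⊥A given {L} in G with T→· removed — back-door holds.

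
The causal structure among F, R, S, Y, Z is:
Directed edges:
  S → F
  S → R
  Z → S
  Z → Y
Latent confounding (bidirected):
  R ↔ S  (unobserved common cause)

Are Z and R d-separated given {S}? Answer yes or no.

No — Z and R are d-connected given {S}.

Bayes-Ball from Z | {S} reaches {R,Y}.
R ∈ reach(Z|{S}) ⇒ Z ⊥̸ R | {S}.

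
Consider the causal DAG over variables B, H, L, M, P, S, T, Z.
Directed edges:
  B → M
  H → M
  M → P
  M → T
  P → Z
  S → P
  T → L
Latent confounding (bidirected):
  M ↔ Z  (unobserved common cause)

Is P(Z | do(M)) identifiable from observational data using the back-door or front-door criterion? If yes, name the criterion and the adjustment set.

desc(M)\{M}={L,P,T,Z}; candidates ⊆ {B,H,S}.
M↔Z: latent back-door arc(s) into M.
size 0: {}; under {} M still reaches {B,H,Z} ∋ Z.
size 1: {B}, {H}, {S}; under {B} M still reaches {H,Z} ∋ Z.
size 2: {B,H}, {B,S}, {H,S}; under {B,H} M still reaches {Z} ∋ Z.
M↔Z cannot be blocked by any observed set — no back-door set.
{P}: (i) intercepts every directed M→Z path; (ii) no back-door M→{P}; (iii) {M} blocks every back-door {P}→Z. Front-door holds.
P(Z|do(M)) = Σ_{P} P(P|M) Σ_{M'} P(Z|P,M')P(M').

P(Z|do(M)): frontdoor, adjust for {P}.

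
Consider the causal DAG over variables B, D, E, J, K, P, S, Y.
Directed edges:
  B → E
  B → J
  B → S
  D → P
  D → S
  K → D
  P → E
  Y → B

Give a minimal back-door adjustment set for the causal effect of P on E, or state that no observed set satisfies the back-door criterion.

P→E: minimal back-door set ∅.

desc(P)\{P}={E}; candidates ⊆ {B,D,J,K,S,Y}.
∅: P⊥E given ∅ in G with P→· removed — back-door holds.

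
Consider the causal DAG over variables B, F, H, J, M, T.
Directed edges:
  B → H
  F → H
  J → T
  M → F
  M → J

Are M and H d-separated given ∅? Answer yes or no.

Bayes-Ball from M | ∅ reaches {F,H,J,T}.
H ∈ reach(M|∅) ⇒ M ⊥̸ H | ∅.

No — M and H are d-connected given ∅.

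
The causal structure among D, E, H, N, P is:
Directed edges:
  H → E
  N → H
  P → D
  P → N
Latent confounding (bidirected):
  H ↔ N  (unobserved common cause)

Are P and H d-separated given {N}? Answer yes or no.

No — P and H are d-connected given {N}.

Bayes-Ball from P | {N} reaches {D,E,H}.
H ∈ reach(P|{N}) ⇒ P ⊥̸ H | {N}.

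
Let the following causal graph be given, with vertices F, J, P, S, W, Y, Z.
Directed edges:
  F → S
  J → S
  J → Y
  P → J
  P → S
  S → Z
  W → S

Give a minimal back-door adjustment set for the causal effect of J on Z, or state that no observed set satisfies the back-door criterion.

desc(J)\{J}={S,Y,Z}; candidates ⊆ {F,P,W}.
size 0: {}; under {} J still reaches {P,S,Z} ∋ Z.
{P}: J⊥Z given {P} in G with J→· removed — back-door holds.

J→Z: minimal back-door set {P}.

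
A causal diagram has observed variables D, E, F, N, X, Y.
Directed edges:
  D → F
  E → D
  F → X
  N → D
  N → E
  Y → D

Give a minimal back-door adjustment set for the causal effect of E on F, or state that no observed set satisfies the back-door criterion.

E→F: minimal back-door set {N}.

desc(E)\{E}={D,F,X}; candidates ⊆ {N,Y}.
size 0: {}; under {} E still reaches {D,F,N,X} ∋ F.
{N}: E⊥F given {N} in G with E→· removed — back-door holds.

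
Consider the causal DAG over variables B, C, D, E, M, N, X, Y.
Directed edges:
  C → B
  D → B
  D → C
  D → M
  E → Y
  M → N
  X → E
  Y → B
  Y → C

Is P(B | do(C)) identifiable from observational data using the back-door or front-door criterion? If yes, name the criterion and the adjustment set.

desc(C)\{C}={B}; candidates ⊆ {D,E,M,N,X,Y}.
size 0: {}; under {} C still reaches {B,D,E,M,N,X,Y} ∋ B.
size 1: {D}, {E}, {M} …(+3); under {D} C still reaches {B,E,X,Y} ∋ B.
{D,Y}: C⊥B given {D,Y} in G with C→· removed — back-door holds.
P(B|do(C)) = Σ_{D,Y} P(B|C,D,Y)·P(D,Y).

P(B|do(C)): backdoor, adjust for {D, Y}.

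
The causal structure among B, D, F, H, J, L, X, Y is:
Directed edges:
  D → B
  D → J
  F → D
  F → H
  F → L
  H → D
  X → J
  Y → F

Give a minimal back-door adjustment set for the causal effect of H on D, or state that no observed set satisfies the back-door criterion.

desc(H)\{H}={B,D,J}; candidates ⊆ {F,L,X,Y}.
size 0: {}; under {} H still reaches {B,D,F,J,L,Y} ∋ D.
{F}: H⊥D given {F} in G with H→· removed — back-door holds.

H→D: minimal back-door set {F}.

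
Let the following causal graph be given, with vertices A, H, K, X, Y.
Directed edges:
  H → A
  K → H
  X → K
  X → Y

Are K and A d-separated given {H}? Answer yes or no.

Bayes-Ball from K | {H} reaches {X,Y}.
A ∉ reach(K|{H}) ⇒ K ⊥ A | {H}.

Yes — K ⊥ A | {H}.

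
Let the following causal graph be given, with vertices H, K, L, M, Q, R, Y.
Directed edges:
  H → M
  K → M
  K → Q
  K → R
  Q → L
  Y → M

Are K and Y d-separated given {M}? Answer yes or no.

No — K and Y are d-connected given {M}.

Bayes-Ball from K | {M} reaches {H,L,Q,R,Y}.
Y ∈ reach(K|{M}) ⇒ K ⊥̸ Y | {M}.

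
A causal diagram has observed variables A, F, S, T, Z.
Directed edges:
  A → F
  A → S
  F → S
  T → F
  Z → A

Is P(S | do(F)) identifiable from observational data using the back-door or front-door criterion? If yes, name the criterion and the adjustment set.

P(S|do(F)): backdoor, adjust for {A}.

desc(F)\{F}={S}; candidates ⊆ {A,T,Z}.
size 0: {}; under {} F still reaches {A,S,T,Z} ∋ S.
{A}: F⊥S given {A} in G with F→· removed — back-door holds.
P(S|do(F)) = Σ_{A} P(S|F,A)·P(A).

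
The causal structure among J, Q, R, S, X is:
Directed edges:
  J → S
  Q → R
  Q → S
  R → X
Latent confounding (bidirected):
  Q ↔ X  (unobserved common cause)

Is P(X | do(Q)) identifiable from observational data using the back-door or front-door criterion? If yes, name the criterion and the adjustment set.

P(X|do(Q)): frontdoor, adjust for {R}.

desc(Q)\{Q}={R,S,X}; candidates ⊆ {J}.
Q↔X: latent back-door arc(s) into Q.
size 0: {}; under {} Q still reaches {X} ∋ X.
size 1: {J}; under {J} Q still reaches {X} ∋ X.
Q↔X cannot be blocked by any observed set — no back-door set.
{R}: (i) intercepts every directed Q→X path; (ii) no back-door Q→{R}; (iii) {Q} blocks every back-door {R}→X. Front-door holds.
P(X|do(Q)) = Σ_{R} P(R|Q) Σ_{Q'} P(X|R,Q')P(Q').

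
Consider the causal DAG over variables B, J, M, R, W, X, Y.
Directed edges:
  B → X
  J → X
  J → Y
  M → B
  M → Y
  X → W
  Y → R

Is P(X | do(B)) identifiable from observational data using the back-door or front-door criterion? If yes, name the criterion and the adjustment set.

desc(B)\{B}={W,X}; candidates ⊆ {J,M,R,Y}.
∅: B⊥X given ∅ in G with B→· removed — back-door holds.
P(X|do(B)) = P(X|B) — no adjustment needed.

P(X|do(B)): backdoor, adjust for ∅.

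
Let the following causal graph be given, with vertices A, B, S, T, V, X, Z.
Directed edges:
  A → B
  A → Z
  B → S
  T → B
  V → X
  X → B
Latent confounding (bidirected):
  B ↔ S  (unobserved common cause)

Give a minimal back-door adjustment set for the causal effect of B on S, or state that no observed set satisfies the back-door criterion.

desc(B)\{B}={S}; candidates ⊆ {A,T,V,X,Z}.
B↔S: latent back-door arc(s) into B.
size 0: {}; under {} B still reaches {A,S,T,V,X,Z} ∋ S.
size 1: {A}, {T}, {V} …(+2); under {A} B still reaches {S,T,V,X} ∋ S.
size 2: {A,T}, {A,V}, {A,X} …(+7); under {A,T} B still reaches {S,V,X} ∋ S.
B↔S cannot be blocked by any observed set — no back-door set.

B→S: no observed back-door set.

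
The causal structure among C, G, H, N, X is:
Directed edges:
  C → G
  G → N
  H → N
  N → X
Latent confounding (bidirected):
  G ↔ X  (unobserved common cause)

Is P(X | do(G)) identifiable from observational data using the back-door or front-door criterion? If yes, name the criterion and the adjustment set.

P(X|do(G)): frontdoor, adjust for {N}.

desc(G)\{G}={N,X}; candidates ⊆ {C,H}.
G↔X: latent back-door arc(s) into G.
size 0: {}; under {} G still reaches {C,X} ∋ X.
size 1: {C}, {H}; under {C} G still reaches {X} ∋ X.
size 2: {C,H}; under {C,H} G still reaches {X} ∋ X.
G↔X cannot be blocked by any observed set — no back-door set.
{N}: (i) intercepts every directed G→X path; (ii) no back-door G→{N}; (iii) {G} blocks every back-door {N}→X. Front-door holds.
P(X|do(G)) = Σ_{N} P(N|G) Σ_{G'} P(X|N,G')P(G').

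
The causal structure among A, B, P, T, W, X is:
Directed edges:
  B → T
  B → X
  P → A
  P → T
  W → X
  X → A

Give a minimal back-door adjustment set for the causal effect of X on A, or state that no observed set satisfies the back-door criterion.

desc(X)\{X}={A}; candidates ⊆ {B,P,T,W}.
∅: X⊥A given ∅ in G with X→· removed — back-door holds.

X→A: minimal back-door set ∅.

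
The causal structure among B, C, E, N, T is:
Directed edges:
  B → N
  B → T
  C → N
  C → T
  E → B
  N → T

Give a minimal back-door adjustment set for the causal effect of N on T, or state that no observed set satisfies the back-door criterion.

desc(N)\{N}={T}; candidates ⊆ {B,C,E}.
size 0: {}; under {} N still reaches {B,C,E,T} ∋ T.
size 1: {B}, {C}, {E}; under {B} N still reaches {C,T} ∋ T.
{B,C}: N⊥T given {B,C} in G with N→· removed — back-door holds.

N→T: minimal back-door set {B, C}.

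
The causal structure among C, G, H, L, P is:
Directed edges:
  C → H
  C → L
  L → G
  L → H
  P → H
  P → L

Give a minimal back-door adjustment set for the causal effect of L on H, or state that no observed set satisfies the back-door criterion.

desc(L)\{L}={G,H}; candidates ⊆ {C,P}.
size 0: {}; under {} L still reaches {C,H,P} ∋ H.
size 1: {C}, {P}; under {C} L still reaches {H,P} ∋ H.
{C,P}: L⊥H given {C,P} in G with L→· removed — back-door holds.

L→H: minimal back-door set {C, P}.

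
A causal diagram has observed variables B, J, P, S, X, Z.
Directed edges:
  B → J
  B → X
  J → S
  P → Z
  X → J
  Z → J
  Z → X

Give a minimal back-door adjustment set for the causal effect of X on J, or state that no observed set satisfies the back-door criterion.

X→J: minimal back-door set {B, Z}.

desc(X)\{X}={J,S}; candidates ⊆ {B,P,Z}.
size 0: {}; under {} X still reaches {B,J,P,S,Z} ∋ J.
size 1: {B}, {P}, {Z}; under {B} X still reaches {J,P,S,Z} ∋ J.
{B,Z}: X⊥J given {B,Z} in G with X→· removed — back-door holds.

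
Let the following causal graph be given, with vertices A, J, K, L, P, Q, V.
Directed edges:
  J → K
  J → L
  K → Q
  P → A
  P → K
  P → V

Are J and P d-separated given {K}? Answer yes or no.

Bayes-Ball from J | {K} reaches {A,L,P,V}.
P ∈ reach(J|{K}) ⇒ J ⊥̸ P | {K}.

No — J and P are d-connected given {K}.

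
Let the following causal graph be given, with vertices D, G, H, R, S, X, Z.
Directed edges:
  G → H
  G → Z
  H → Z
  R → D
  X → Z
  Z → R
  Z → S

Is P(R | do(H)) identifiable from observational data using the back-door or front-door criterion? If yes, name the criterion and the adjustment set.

P(R|do(H)): backdoor, adjust for {G}.

desc(H)\{H}={D,R,S,Z}; candidates ⊆ {G,X}.
size 0: {}; under {} H still reaches {D,G,R,S,Z} ∋ R.
{G}: H⊥R given {G} in G with H→· removed — back-door holds.
P(R|do(H)) = Σ_{G} P(R|H,G)·P(G).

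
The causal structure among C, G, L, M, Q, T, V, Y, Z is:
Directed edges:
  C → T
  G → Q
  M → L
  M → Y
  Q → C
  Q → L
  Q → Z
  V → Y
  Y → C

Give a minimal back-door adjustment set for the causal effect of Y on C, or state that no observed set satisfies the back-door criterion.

desc(Y)\{Y}={C,T}; candidates ⊆ {G,L,M,Q,V,Z}.
∅: Y⊥C given ∅ in G with Y→· removed — back-door holds.

Y→C: minimal back-door set ∅.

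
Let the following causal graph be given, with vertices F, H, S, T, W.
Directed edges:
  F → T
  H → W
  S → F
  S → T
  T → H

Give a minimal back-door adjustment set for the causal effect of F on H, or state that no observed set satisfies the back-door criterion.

desc(F)\{F}={H,T,W}; candidates ⊆ {S}.
size 0: {}; under {} F still reaches {H,S,T,W} ∋ H.
{S}: F⊥H given {S} in G with F→· removed — back-door holds.

F→H: minimal back-door set {S}.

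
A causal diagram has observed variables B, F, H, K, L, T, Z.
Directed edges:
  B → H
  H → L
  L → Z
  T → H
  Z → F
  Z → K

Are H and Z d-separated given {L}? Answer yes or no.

Bayes-Ball from H | {L} reaches {B,T}.
Z ∉ reach(H|{L}) ⇒ H ⊥ Z | {L}.

Yes — H ⊥ Z | {L}.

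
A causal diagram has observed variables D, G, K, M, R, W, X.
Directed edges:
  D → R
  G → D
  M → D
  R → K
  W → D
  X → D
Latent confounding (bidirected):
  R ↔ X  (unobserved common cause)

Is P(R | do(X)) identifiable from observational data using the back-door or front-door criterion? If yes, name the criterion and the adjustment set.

P(R|do(X)): frontdoor, adjust for {D}.

desc(X)\{X}={D,K,R}; candidates ⊆ {G,M,W}.
X↔R: latent back-door arc(s) into X.
size 0: {}; under {} X still reaches {K,R} ∋ R.
size 1: {G}, {M}, {W}; under {G} X still reaches {K,R} ∋ R.
size 2: {G,M}, {G,W}, {M,W}; under {G,M} X still reaches {K,R} ∋ R.
X↔R cannot be blocked by any observed set — no back-door set.
{D}: (i) intercepts every directed X→R path; (ii) no back-door X→{D}; (iii) {X} blocks every back-door {D}→R. Front-door holds.
P(R|do(X)) = Σ_{D} P(D|X) Σ_{X'} P(R|D,X')P(X').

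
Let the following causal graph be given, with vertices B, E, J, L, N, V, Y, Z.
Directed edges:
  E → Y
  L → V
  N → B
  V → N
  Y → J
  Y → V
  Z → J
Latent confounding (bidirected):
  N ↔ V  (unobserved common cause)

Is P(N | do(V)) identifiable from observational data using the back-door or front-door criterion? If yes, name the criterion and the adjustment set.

desc(V)\{V}={B,N}; candidates ⊆ {E,J,L,Y,Z}.
V↔N: latent back-door arc(s) into V.
size 0: {}; under {} V still reaches {B,E,J,L,N,Y} ∋ N.
size 1: {E}, {J}, {L} …(+2); under {E} V still reaches {B,J,L,N,Y} ∋ N.
size 2: {E,J}, {E,L}, {E,Y} …(+7); under {E,J} V still reaches {B,L,N,Y,Z} ∋ N.
V↔N cannot be blocked by any observed set — no back-door set.
No mediator lies on a directed V→…→N path.
Neither criterion identifies P(N|do(V)) in this graph.

P(N|do(V)): not identifiable (no BD/FD set).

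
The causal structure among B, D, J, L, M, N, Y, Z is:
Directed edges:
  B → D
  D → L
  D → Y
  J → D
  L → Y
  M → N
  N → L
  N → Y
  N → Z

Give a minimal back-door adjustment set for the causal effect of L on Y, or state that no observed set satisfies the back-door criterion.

desc(L)\{L}={Y}; candidates ⊆ {B,D,J,M,N,Z}.
size 0: {}; under {} L still reaches {B,D,J,M,N,Y,Z} ∋ Y.
size 1: {B}, {D}, {J} …(+3); under {B} L still reaches {D,J,M,N,Y,Z} ∋ Y.
{D,N}: L⊥Y given {D,N} in G with L→· removed — back-door holds.

L→Y: minimal back-door set {D, N}.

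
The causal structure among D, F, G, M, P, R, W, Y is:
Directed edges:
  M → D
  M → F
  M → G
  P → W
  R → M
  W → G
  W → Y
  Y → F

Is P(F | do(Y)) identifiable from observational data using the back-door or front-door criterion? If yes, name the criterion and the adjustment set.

P(F|do(Y)): backdoor, adjust for ∅.

desc(Y)\{Y}={F}; candidates ⊆ {D,G,M,P,R,W}.
∅: Y⊥F given ∅ in G with Y→· removed — back-door holds.
P(F|do(Y)) = P(F|Y) — no adjustment needed.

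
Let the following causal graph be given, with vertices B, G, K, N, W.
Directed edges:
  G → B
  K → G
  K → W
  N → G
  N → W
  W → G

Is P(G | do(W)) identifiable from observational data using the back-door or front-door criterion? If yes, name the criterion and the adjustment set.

P(G|do(W)): backdoor, adjust for {K, N}.

desc(W)\{W}={B,G}; candidates ⊆ {K,N}.
size 0: {}; under {} W still reaches {B,G,K,N} ∋ G.
size 1: {K}, {N}; under {K} W still reaches {B,G,N} ∋ G.
{K,N}: W⊥G given {K,N} in G with W→· removed — back-door holds.
P(G|do(W)) = Σ_{K,N} P(G|W,K,N)·P(K,N).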